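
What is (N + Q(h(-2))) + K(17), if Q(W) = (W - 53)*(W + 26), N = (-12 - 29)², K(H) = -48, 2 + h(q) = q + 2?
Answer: 313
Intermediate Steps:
h(q) = q (h(q) = -2 + (q + 2) = -2 + (2 + q) = q)
N = 1681 (N = (-41)² = 1681)
Q(W) = (-53 + W)*(26 + W)
(N + Q(h(-2))) + K(17) = (1681 + (-1378 + (-2)² - 27*(-2))) - 48 = (1681 + (-1378 + 4 + 54)) - 48 = (1681 - 1320) - 48 = 361 - 48 = 313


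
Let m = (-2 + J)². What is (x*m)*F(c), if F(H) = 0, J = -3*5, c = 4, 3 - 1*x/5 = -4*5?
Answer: 0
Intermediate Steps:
x = 115 (x = 15 - (-20)*5 = 15 - 5*(-20) = 15 + 100 = 115)
J = -15
m = 289 (m = (-2 - 15)² = (-17)² = 289)
(x*m)*F(c) = (115*289)*0 = 33235*0 = 0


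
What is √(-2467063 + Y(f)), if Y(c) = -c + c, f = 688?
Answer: I*√2467063 ≈ 1570.7*I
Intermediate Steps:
Y(c) = 0
√(-2467063 + Y(f)) = √(-2467063 + 0) = √(-2467063) = I*√2467063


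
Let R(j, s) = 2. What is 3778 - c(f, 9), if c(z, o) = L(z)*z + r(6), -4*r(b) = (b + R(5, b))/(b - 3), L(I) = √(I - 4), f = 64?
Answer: 11336/3 - 128*√15 ≈ 3282.9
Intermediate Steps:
L(I) = √(-4 + I)
r(b) = -(2 + b)/(4*(-3 + b)) (r(b) = -(b + 2)/(4*(b - 3)) = -(2 + b)/(4*(-3 + b)))
c(z, o) = -⅔ + z*√(-4 + z) (c(z, o) = √(-4 + z)*z + (-2 - 1*6)/(4*(-3 + 6)) = z*√(-4 + z) + (¼)*(-2 - 6)/3 = z*√(-4 + z) + (¼)*(⅓)*(-8) = z*√(-4 + z) - ⅔ = -⅔ + z*√(-4 + z))
3778 - c(f, 9) = 3778 - (-⅔ + 64*√(-4 + 64)) = 3778 - (-⅔ + 64*√60) = 3778 - (-⅔ + 64*(2*√15)) = 3778 - (-⅔ + 128*√15) = 3778 + (⅔ - 128*√15) = 11336/3 - 128*√15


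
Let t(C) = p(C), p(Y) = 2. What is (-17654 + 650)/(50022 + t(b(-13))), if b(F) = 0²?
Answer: -327/962 ≈ -0.33992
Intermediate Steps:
b(F) = 0
t(C) = 2
(-17654 + 650)/(50022 + t(b(-13))) = (-17654 + 650)/(50022 + 2) = -17004/50024 = -17004*1/50024 = -327/962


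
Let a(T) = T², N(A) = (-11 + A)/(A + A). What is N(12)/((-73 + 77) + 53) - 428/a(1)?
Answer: -585503/1368 ≈ -428.00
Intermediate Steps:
N(A) = (-11 + A)/(2*A) (N(A) = (-11 + A)/((2*A)) = (-11 + A)*(1/(2*A)) = (-11 + A)/(2*A))
N(12)/((-73 + 77) + 53) - 428/a(1) = ((½)*(-11 + 12)/12)/((-73 + 77) + 53) - 428/(1²) = ((½)*(1/12)*1)/(4 + 53) - 428/1 = (1/24)/57 - 428*1 = (1/24)*(1/57) - 428 = 1/1368 - 428 = -585503/1368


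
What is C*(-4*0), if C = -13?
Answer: 0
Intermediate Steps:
C*(-4*0) = -(-52)*0 = -13*0 = 0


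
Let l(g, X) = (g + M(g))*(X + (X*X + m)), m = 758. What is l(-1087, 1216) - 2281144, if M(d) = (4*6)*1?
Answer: -1576190834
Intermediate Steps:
M(d) = 24 (M(d) = 24*1 = 24)
l(g, X) = (24 + g)*(758 + X + X²) (l(g, X) = (g + 24)*(X + (X*X + 758)) = (24 + g)*(X + (X² + 758)) = (24 + g)*(X + (758 + X²)) = (24 + g)*(758 + X + X²))
l(-1087, 1216) - 2281144 = (18192 + 24*1216 + 24*1216² + 758*(-1087) + 1216*(-1087) - 1087*1216²) - 2281144 = (18192 + 29184 + 24*1478656 - 823946 - 1321792 - 1087*1478656) - 2281144 = (18192 + 29184 + 35487744 - 823946 - 1321792 - 1607299072) - 2281144 = -1573909690 - 2281144 = -1576190834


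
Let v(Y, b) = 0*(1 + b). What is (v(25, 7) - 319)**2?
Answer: 101761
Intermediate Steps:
v(Y, b) = 0
(v(25, 7) - 319)**2 = (0 - 319)**2 = (-319)**2 = 101761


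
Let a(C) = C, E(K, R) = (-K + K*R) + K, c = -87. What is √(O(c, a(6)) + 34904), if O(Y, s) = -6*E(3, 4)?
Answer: 4*√2177 ≈ 186.63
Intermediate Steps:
E(K, R) = K*R
O(Y, s) = -72 (O(Y, s) = -18*4 = -6*12 = -72)
√(O(c, a(6)) + 34904) = √(-72 + 34904) = √34832 = 4*√2177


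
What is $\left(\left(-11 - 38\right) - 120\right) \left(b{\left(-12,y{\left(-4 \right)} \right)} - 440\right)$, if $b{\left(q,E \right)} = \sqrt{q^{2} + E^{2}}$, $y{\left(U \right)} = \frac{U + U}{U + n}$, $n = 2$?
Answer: $74360 - 676 \sqrt{10} \approx 72222.0$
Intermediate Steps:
$y{\left(U \right)} = \frac{2 U}{2 + U}$ ($y{\left(U \right)} = \frac{U + U}{U + 2} = \frac{2 U}{2 + U}$)
$b{\left(q,E \right)} = \sqrt{E^{2} + q^{2}}$
$\left(\left(-11 - 38\right) - 120\right) \left(b{\left(-12,y{\left(-4 \right)} \right)} - 440\right) = \left(\left(-11 - 38\right) - 120\right) \left(\sqrt{\left(2 \left(-4\right) \frac{1}{2 - 4}\right)^{2} + \left(-12\right)^{2}} - 440\right) = \left(-49 - 120\right) \left(\sqrt{\left(2 \left(-4\right) \frac{1}{-2}\right)^{2} + 144} - 440\right) = - 169 \left(\sqrt{\left(2 \left(-4\right) \left(- \frac{1}{2}\right)\right)^{2} + 144} - 440\right) = - 169 \left(\sqrt{4^{2} + 144} - 440\right) = - 169 \left(\sqrt{16 + 144} - 440\right) = - 169 \left(\sqrt{160} - 440\right) = - 169 \left(4 \sqrt{10} - 440\right) = - 169 \left(-440 + 4 \sqrt{10}\right) = 74360 - 676 \sqrt{10}$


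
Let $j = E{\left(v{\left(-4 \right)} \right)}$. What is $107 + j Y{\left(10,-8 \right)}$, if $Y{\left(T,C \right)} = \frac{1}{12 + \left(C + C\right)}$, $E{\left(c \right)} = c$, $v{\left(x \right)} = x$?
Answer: $108$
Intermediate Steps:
$Y{\left(T,C \right)} = \frac{1}{12 + 2 C}$
$j = -4$
$107 + j Y{\left(10,-8 \right)} = 107 - 4 \frac{1}{2 \left(6 - 8\right)} = 107 - 4 \frac{1}{2 \left(-2\right)} = 107 - 4 \cdot \frac{1}{2} \left(- \frac{1}{2}\right) = 107 - -1 = 107 + 1 = 108$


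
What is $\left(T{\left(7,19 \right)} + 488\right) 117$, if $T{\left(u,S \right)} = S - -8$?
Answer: $60255$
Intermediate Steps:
$T{\left(u,S \right)} = 8 + S$ ($T{\left(u,S \right)} = S + 8 = 8 + S$)
$\left(T{\left(7,19 \right)} + 488\right) 117 = \left(\left(8 + 19\right) + 488\right) 117 = \left(27 + 488\right) 117 = 515 \cdot 117 = 60255$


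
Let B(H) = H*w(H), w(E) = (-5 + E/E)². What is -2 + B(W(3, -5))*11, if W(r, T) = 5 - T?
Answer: 1758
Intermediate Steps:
w(E) = 16 (w(E) = (-5 + 1)² = (-4)² = 16)
B(H) = 16*H (B(H) = H*16 = 16*H)
-2 + B(W(3, -5))*11 = -2 + (16*(5 - 1*(-5)))*11 = -2 + (16*(5 + 5))*11 = -2 + (16*10)*11 = -2 + 160*11 = -2 + 1760 = 1758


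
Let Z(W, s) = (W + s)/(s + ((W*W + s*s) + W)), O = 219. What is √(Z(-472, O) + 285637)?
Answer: 23*√9876604164537/135246 ≈ 534.45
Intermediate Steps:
Z(W, s) = (W + s)/(W + s + W² + s²) (Z(W, s) = (W + s)/(s + ((W² + s²) + W)) = (W + s)/(s + (W + W² + s²)) = (W + s)/(W + s + W² + s²))
√(Z(-472, O) + 285637) = √((-472 + 219)/(-472 + 219 + (-472)² + 219²) + 285637) = √(-253/(-472 + 219 + 222784 + 47961) + 285637) = √(-253/270492 + 285637) = √(77262523151/270492) = 23*√9876604164537/135246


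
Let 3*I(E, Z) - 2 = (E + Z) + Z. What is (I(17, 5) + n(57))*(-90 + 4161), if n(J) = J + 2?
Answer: 279542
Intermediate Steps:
I(E, Z) = 2/3 + E/3 + 2*Z/3 (I(E, Z) = 2/3 + ((E + Z) + Z)/3 = 2/3 + (E + 2*Z)/3 = 2/3 + (E/3 + 2*Z/3) = 2/3 + E/3 + 2*Z/3)
n(J) = 2 + J
(I(17, 5) + n(57))*(-90 + 4161) = ((2/3 + (1/3)*17 + (2/3)*5) + (2 + 57))*(-90 + 4161) = ((2/3 + 17/3 + 10/3) + 59)*4071 = (29/3 + 59)*4071 = (206/3)*4071 = 279542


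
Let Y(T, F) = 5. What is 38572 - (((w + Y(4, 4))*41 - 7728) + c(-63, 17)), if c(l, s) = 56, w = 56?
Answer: 43743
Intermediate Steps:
38572 - (((w + Y(4, 4))*41 - 7728) + c(-63, 17)) = 38572 - (((56 + 5)*41 - 7728) + 56) = 38572 - ((61*41 - 7728) + 56) = 38572 - ((2501 - 7728) + 56) = 38572 - (-5227 + 56) = 38572 - 1*(-5171) = 38572 + 5171 = 43743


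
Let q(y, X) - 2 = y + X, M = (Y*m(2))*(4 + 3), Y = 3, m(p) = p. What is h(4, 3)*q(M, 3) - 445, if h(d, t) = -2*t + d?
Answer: -539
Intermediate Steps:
h(d, t) = d - 2*t
M = 42 (M = (3*2)*(4 + 3) = 6*7 = 42)
q(y, X) = 2 + X + y (q(y, X) = 2 + (y + X) = 2 + (X + y) = 2 + X + y)
h(4, 3)*q(M, 3) - 445 = (4 - 2*3)*(2 + 3 + 42) - 445 = (4 - 6)*47 - 445 = -2*47 - 445 = -94 - 445 = -539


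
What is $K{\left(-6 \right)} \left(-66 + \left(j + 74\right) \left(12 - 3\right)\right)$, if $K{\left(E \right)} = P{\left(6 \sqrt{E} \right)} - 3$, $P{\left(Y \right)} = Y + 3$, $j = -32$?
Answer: $1872 i \sqrt{6} \approx 4585.4 i$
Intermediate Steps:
$P{\left(Y \right)} = 3 + Y$
$K{\left(E \right)} = 6 \sqrt{E}$ ($K{\left(E \right)} = \left(3 + 6 \sqrt{E}\right) - 3 = 6 \sqrt{E}$)
$K{\left(-6 \right)} \left(-66 + \left(j + 74\right) \left(12 - 3\right)\right) = 6 \sqrt{-6} \left(-66 + \left(-32 + 74\right) \left(12 - 3\right)\right) = 6 i \sqrt{6} \left(-66 + 42 \cdot 9\right) = 6 i \sqrt{6} \left(-66 + 378\right) = 6 i \sqrt{6} \cdot 312 = 1872 i \sqrt{6}$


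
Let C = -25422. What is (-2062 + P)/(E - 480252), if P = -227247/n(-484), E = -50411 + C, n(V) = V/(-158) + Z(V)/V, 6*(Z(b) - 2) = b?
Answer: 6707511653/51441755095 ≈ 0.13039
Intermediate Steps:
Z(b) = 2 + b/6
n(V) = -V/158 + (2 + V/6)/V (n(V) = V/(-158) + (2 + V/6)/V = V*(-1/158) + (2 + V/6)/V = -V/158 + (2 + V/6)/V)
E = -75833 (E = -50411 - 25422 = -75833)
P = -6516762219/92507 (P = -227247/(⅙ + 2/(-484) - 1/158*(-484)) = -227247/(⅙ + 2*(-1/484) + 242/79) = -227247/(⅙ - 1/242 + 242/79) = -227247/92507/28677 = -227247*28677/92507 = -6516762219/92507 ≈ -70446.)
(-2062 + P)/(E - 480252) = (-2062 - 6516762219/92507)/(-75833 - 480252) = -6707511653/92507/(-556085) = -6707511653/92507*(-1/556085) = 6707511653/51441755095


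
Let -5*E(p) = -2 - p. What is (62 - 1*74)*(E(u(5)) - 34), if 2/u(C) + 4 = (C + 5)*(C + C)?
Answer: 8063/20 ≈ 403.15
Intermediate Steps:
u(C) = 2/(-4 + 2*C*(5 + C)) (u(C) = 2/(-4 + (C + 5)*(C + C)) = 2/(-4 + (5 + C)*(2*C)) = 2/(-4 + 2*C*(5 + C)))
E(p) = ⅖ + p/5 (E(p) = -(-2 - p)/5 = ⅖ + p/5)
(62 - 1*74)*(E(u(5)) - 34) = (62 - 1*74)*((⅖ + 1/(5*(-2 + 5² + 5*5))) - 34) = (62 - 74)*((⅖ + 1/(5*(-2 + 25 + 25))) - 34) = -12*((⅖ + (⅕)/48) - 34) = -12*((⅖ + (⅕)*(1/48)) - 34) = -12*((⅖ + 1/240) - 34) = -12*(97/240 - 34) = -12*(-8063/240) = 8063/20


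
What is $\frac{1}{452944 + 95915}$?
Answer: $\frac{1}{548859} \approx 1.822 \cdot 10^{-6}$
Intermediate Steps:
$\frac{1}{452944 + 95915} = \frac{1}{548859}$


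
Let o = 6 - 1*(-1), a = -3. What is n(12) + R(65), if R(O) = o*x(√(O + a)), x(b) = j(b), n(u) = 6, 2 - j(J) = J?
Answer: 20 - 7*√62 ≈ -35.118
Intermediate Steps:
j(J) = 2 - J
o = 7 (o = 6 + 1 = 7)
x(b) = 2 - b
R(O) = 14 - 7*√(-3 + O) (R(O) = 7*(2 - √(O - 3)) = 7*(2 - √(-3 + O)) = 14 - 7*√(-3 + O))
n(12) + R(65) = 6 + (14 - 7*√(-3 + 65)) = 6 + (14 - 7*√62) = 20 - 7*√62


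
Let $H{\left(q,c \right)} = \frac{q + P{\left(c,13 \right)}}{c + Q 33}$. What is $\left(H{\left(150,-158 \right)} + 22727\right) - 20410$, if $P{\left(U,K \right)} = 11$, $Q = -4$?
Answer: $\frac{671769}{290} \approx 2316.4$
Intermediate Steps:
$H{\left(q,c \right)} = \frac{11 + q}{-132 + c}$ ($H{\left(q,c \right)} = \frac{q + 11}{c - 132} = \frac{11 + q}{c - 132} = \frac{11 + q}{-132 + c}$)
$\left(H{\left(150,-158 \right)} + 22727\right) - 20410 = \left(\frac{11 + 150}{-132 - 158} + 22727\right) - 20410 = \left(\frac{1}{-290} \cdot 161 + 22727\right) - 20410 = \left(\left(- \frac{1}{290}\right) 161 + 22727\right) - 20410 = \left(- \frac{161}{290} + 22727\right) - 20410 = \frac{6590669}{290} - 20410 = \frac{671769}{290}$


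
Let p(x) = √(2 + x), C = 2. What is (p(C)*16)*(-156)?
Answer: -4992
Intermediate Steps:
(p(C)*16)*(-156) = (√(2 + 2)*16)*(-156) = (√4*16)*(-156) = (2*16)*(-156) = 32*(-156) = -4992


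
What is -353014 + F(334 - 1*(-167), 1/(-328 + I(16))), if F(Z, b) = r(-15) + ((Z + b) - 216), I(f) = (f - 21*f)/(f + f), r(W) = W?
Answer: -119227473/338 ≈ -3.5274e+5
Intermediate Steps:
I(f) = -10 (I(f) = (-20*f)/((2*f)) = (-20*f)*(1/(2*f)) = -10)
F(Z, b) = -231 + Z + b (F(Z, b) = -15 + ((Z + b) - 216) = -15 + (-216 + Z + b) = -231 + Z + b)
-353014 + F(334 - 1*(-167), 1/(-328 + I(16))) = -353014 + (-231 + (334 - 1*(-167)) + 1/(-328 - 10)) = -353014 + (-231 + (334 + 167) + 1/(-338)) = -353014 + (-231 + 501 - 1/338) = -353014 + 91259/338 = -119227473/338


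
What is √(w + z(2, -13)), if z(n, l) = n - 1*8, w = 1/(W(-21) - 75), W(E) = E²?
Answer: I*√803370/366 ≈ 2.4489*I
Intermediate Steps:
w = 1/366 (w = 1/((-21)² - 75) = 1/(441 - 75) = 1/366 ≈ 0.0027322)
z(n, l) = -8 + n (z(n, l) = n - 8 = -8 + n)
√(w + z(2, -13)) = √(1/366 + (-8 + 2)) = √(1/366 - 6) = √(-2195/366) = I*√803370/366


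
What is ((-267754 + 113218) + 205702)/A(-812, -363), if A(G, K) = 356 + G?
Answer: -25583/228 ≈ -112.21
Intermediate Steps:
((-267754 + 113218) + 205702)/A(-812, -363) = ((-267754 + 113218) + 205702)/(356 - 812) = (-154536 + 205702)/(-456) = 51166*(-1/456) = -25583/228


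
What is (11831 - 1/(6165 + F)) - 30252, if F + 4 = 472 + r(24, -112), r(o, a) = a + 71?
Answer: -121431233/6592 ≈ -18421.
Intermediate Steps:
r(o, a) = 71 + a
F = 427 (F = -4 + (472 + (71 - 112)) = -4 + (472 - 41) = -4 + 431 = 427)
(11831 - 1/(6165 + F)) - 30252 = (11831 - 1/(6165 + 427)) - 30252 = (11831 - 1/6592) - 30252 = 77989951/6592 - 30252 = -121431233/6592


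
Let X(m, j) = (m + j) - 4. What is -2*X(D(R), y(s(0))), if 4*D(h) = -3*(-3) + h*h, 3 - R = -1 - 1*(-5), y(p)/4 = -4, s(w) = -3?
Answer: 35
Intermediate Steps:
y(p) = -16 (y(p) = 4*(-4) = -16)
R = -1 (R = 3 - (-1 - 1*(-5)) = 3 - (-1 + 5) = 3 - 1*4 = 3 - 4 = -1)
D(h) = 9/4 + h²/4 (D(h) = (-3*(-3) + h*h)/4 = (9 + h²)/4 = 9/4 + h²/4)
X(m, j) = -4 + j + m (X(m, j) = (j + m) - 4 = -4 + j + m)
-2*X(D(R), y(s(0))) = -2*(-4 - 16 + (9/4 + (¼)*(-1)²)) = -2*(-4 - 16 + (9/4 + (¼)*1)) = -2*(-4 - 16 + (9/4 + ¼)) = -2*(-4 - 16 + 5/2) = -2*(-35/2) = 35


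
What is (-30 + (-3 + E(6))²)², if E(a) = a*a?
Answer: 1121481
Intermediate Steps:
E(a) = a²
(-30 + (-3 + E(6))²)² = (-30 + (-3 + 6²)²)² = (-30 + (-3 + 36)²)² = (-30 + 33²)² = (-30 + 1089)² = 1059² = 1121481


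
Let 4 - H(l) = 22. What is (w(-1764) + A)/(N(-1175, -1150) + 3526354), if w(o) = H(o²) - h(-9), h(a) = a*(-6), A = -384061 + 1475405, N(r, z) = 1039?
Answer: 1091272/3527393 ≈ 0.30937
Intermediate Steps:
H(l) = -18 (H(l) = 4 - 1*22 = 4 - 22 = -18)
A = 1091344
h(a) = -6*a
w(o) = -72 (w(o) = -18 - (-6)*(-9) = -18 - 1*54 = -18 - 54 = -72)
(w(-1764) + A)/(N(-1175, -1150) + 3526354) = (-72 + 1091344)/(1039 + 3526354) = 1091272/3527393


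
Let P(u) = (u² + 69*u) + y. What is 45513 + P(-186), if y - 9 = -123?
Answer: 67161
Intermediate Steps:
y = -114 (y = 9 - 123 = -114)
P(u) = -114 + u² + 69*u (P(u) = (u² + 69*u) - 114 = -114 + u² + 69*u)
45513 + P(-186) = 45513 + (-114 + (-186)² + 69*(-186)) = 45513 + (-114 + 34596 - 12834) = 45513 + 21648 = 67161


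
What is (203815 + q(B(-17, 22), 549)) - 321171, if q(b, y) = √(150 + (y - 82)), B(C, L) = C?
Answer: -117356 + √617 ≈ -1.1733e+5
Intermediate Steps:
q(b, y) = √(68 + y) (q(b, y) = √(150 + (-82 + y)) = √(68 + y))
(203815 + q(B(-17, 22), 549)) - 321171 = (203815 + √(68 + 549)) - 321171 = (203815 + √617) - 321171 = -117356 + √617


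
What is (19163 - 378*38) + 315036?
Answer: 319835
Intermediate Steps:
(19163 - 378*38) + 315036 = (19163 - 14364) + 315036 = 4799 + 315036 = 319835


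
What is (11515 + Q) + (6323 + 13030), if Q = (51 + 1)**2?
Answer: 33572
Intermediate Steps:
Q = 2704 (Q = 52**2 = 2704)
(11515 + Q) + (6323 + 13030) = (11515 + 2704) + (6323 + 13030) = 14219 + 19353 = 33572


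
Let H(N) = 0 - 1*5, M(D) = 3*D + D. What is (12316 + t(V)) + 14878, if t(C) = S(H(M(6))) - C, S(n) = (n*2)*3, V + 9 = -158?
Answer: 27331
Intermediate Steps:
V = -167 (V = -9 - 158 = -167)
M(D) = 4*D
H(N) = -5 (H(N) = 0 - 5 = -5)
S(n) = 6*n (S(n) = (2*n)*3 = 6*n)
t(C) = -30 - C (t(C) = 6*(-5) - C = -30 - C)
(12316 + t(V)) + 14878 = (12316 + (-30 - 1*(-167))) + 14878 = (12316 + (-30 + 167)) + 14878 = (12316 + 137) + 14878 = 12453 + 14878 = 27331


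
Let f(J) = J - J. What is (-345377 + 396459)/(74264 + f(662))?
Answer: 25541/37132 ≈ 0.68784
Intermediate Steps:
f(J) = 0
(-345377 + 396459)/(74264 + f(662)) = (-345377 + 396459)/(74264 + 0) = 51082/74264 = 51082*(1/74264) = 25541/37132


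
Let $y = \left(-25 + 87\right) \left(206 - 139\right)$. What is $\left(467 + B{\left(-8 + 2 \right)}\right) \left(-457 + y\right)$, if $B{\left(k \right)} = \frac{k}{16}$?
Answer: $\frac{13800901}{8} \approx 1.7251 \cdot 10^{6}$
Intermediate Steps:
$B{\left(k \right)} = \frac{k}{16}$ ($B{\left(k \right)} = k \frac{1}{16} = \frac{k}{16}$)
$y = 4154$ ($y = 62 \cdot 67 = 4154$)
$\left(467 + B{\left(-8 + 2 \right)}\right) \left(-457 + y\right) = \left(467 + \frac{-8 + 2}{16}\right) \left(-457 + 4154\right) = \left(467 + \frac{1}{16} \left(-6\right)\right) 3697 = \left(467 - \frac{3}{8}\right) 3697 = \frac{3733}{8} \cdot 3697 = \frac{13800901}{8}$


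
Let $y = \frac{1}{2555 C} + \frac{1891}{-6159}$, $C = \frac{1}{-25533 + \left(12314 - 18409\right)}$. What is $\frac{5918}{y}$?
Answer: $- \frac{93127097910}{199628357} \approx -466.5$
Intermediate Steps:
$C = - \frac{1}{31628}$ ($C = \frac{1}{-25533 - 6095} = \frac{1}{-31628} = - \frac{1}{31628} \approx -3.1618 \cdot 10^{-5}$)
$y = - \frac{199628357}{15736245}$ ($y = \frac{1}{2555 \left(- \frac{1}{31628}\right)} + \frac{1891}{-6159} = \frac{1}{2555} \left(-31628\right) + 1891 \left(- \frac{1}{6159}\right) = - \frac{31628}{2555} - \frac{1891}{6159} = - \frac{199628357}{15736245} \approx -12.686$)
$\frac{5918}{y} = \frac{5918}{- \frac{199628357}{15736245}} = 5918 \left(- \frac{15736245}{199628357}\right) = - \frac{93127097910}{199628357}$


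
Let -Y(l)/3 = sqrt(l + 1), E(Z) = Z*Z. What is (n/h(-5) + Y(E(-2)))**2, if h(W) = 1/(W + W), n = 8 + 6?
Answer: 19645 + 840*sqrt(5) ≈ 21523.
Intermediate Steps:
E(Z) = Z**2
n = 14
h(W) = 1/(2*W)
Y(l) = -3*sqrt(1 + l) (Y(l) = -3*sqrt(l + 1) = -3*sqrt(1 + l))
(n/h(-5) + Y(E(-2)))**2 = (14/(((1/2)/(-5))) - 3*sqrt(1 + (-2)**2))**2 = (14/(((1/2)*(-1/5))) - 3*sqrt(1 + 4))**2 = (14/(-1/10) - 3*sqrt(5))**2 = (14*(-10) - 3*sqrt(5))**2 = (-140 - 3*sqrt(5))**2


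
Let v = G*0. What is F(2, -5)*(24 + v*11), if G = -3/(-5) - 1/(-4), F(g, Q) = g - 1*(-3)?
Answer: 120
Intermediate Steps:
F(g, Q) = 3 + g (F(g, Q) = g + 3 = 3 + g)
G = 17/20 (G = -3*(-⅕) - 1*(-¼) = ⅗ + ¼ = 17/20 ≈ 0.85000)
v = 0 (v = (17/20)*0 = 0)
F(2, -5)*(24 + v*11) = (3 + 2)*(24 + 0*11) = 5*(24 + 0) = 5*24 = 120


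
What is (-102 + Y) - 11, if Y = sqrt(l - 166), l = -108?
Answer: -113 + I*sqrt(274) ≈ -113.0 + 16.553*I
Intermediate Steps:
Y = I*sqrt(274) (Y = sqrt(-108 - 166) = sqrt(-274) = I*sqrt(274) ≈ 16.553*I)
(-102 + Y) - 11 = (-102 + I*sqrt(274)) - 11 = -113 + I*sqrt(274)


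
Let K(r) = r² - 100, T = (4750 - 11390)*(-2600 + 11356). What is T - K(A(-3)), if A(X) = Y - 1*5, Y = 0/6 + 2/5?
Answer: -1453494029/25 ≈ -5.8140e+7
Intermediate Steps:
Y = ⅖ (Y = 0*(⅙) + 2*(⅕) = 0 + ⅖ = ⅖ ≈ 0.40000)
A(X) = -23/5 (A(X) = ⅖ - 1*5 = ⅖ - 5 = -23/5)
T = -58139840 (T = -6640*8756 = -58139840)
K(r) = -100 + r²
T - K(A(-3)) = -58139840 - (-100 + (-23/5)²) = -58139840 - (-100 + 529/25) = -58139840 - 1*(-1971/25) = -58139840 + 1971/25 = -1453494029/25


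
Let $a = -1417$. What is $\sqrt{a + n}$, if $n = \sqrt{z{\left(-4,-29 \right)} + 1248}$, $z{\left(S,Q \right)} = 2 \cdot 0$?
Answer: $\sqrt{-1417 + 4 \sqrt{78}} \approx 37.171 i$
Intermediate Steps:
$z{\left(S,Q \right)} = 0$
$n = 4 \sqrt{78}$ ($n = \sqrt{0 + 1248} = \sqrt{1248} = 4 \sqrt{78} \approx 35.327$)
$\sqrt{a + n} = \sqrt{-1417 + 4 \sqrt{78}}$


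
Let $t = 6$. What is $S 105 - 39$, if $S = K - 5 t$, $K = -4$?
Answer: $-3609$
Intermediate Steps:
$S = -34$ ($S = -4 - 30 = -34$)
$S 105 - 39 = \left(-34\right) 105 - 39 = -3570 - 39 = -3609$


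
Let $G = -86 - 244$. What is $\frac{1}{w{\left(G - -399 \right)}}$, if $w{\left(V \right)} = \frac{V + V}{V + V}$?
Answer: $1$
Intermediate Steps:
$G = -330$
$w{\left(V \right)} = 1$ ($w{\left(V \right)} = \frac{2 V}{2 V} = 2 V \frac{1}{2 V} = 1$)
$\frac{1}{w{\left(G - -399 \right)}} = 1^{-1} = 1$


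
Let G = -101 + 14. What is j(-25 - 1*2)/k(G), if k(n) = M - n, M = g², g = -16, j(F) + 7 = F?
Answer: -34/343 ≈ -0.099125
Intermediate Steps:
j(F) = -7 + F
M = 256 (M = (-16)² = 256)
G = -87
k(n) = 256 - n
j(-25 - 1*2)/k(G) = (-7 + (-25 - 1*2))/(256 - 1*(-87)) = (-7 + (-25 - 2))/(256 + 87) = (-7 - 27)/343 = -34*1/343 = -34/343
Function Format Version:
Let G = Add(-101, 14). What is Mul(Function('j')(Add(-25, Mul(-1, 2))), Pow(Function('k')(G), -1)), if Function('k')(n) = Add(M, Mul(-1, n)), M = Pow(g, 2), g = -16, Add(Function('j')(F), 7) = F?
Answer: Rational(-34, 343) ≈ -0.099125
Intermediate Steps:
Function('j')(F) = Add(-7, F)
M = 256 (M = Pow(-16, 2) = 256)
G = -87
Function('k')(n) = Add(256, Mul(-1, n))
Mul(Function('j')(Add(-25, Mul(-1, 2))), Pow(Function('k')(G), -1)) = Mul(Add(-7, Add(-25, Mul(-1, 2))), Pow(Add(256, Mul(-1, -87)), -1)) = Mul(Add(-7, Add(-25, -2)), Pow(Add(256, 87), -1)) = Mul(Add(-7, -27), Pow(343, -1)) = Mul(-34, Rational(1, 343)) = Rational(-34, 343)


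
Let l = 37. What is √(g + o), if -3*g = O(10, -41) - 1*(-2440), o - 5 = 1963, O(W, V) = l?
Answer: √10281/3 ≈ 33.798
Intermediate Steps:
O(W, V) = 37
o = 1968 (o = 5 + 1963 = 1968)
g = -2477/3 (g = -(37 - 1*(-2440))/3 = -(37 + 2440)/3 = -⅓*2477 = -2477/3 ≈ -825.67)
√(g + o) = √(-2477/3 + 1968) = √(3427/3) = √10281/3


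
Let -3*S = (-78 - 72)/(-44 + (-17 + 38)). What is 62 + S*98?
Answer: -3474/23 ≈ -151.04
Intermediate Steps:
S = -50/23 (S = -(-78 - 72)/(3*(-44 + (-17 + 38))) = -(-50)/(-44 + 21) = -(-50)/(-23) = -(-50)*(-1)/23 = -⅓*150/23 = -50/23 ≈ -2.1739)
62 + S*98 = 62 - 50/23*98 = 62 - 4900/23 = -3474/23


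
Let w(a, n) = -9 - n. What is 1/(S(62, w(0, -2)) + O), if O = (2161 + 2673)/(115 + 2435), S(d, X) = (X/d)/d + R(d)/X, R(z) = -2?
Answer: 34307700/74776361 ≈ 0.45880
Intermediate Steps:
S(d, X) = -2/X + X/d² (S(d, X) = (X/d)/d - 2/X = X/d² - 2/X = -2/X + X/d²)
O = 2417/1275 (O = 4834/2550 = 4834*(1/2550) = 2417/1275 ≈ 1.8957)
1/(S(62, w(0, -2)) + O) = 1/((-2/(-9 - 1*(-2)) + (-9 - 1*(-2))/62²) + 2417/1275) = 1/((-2/(-9 + 2) + (-9 + 2)*(1/3844)) + 2417/1275) = 1/((-2/(-7) - 7*1/3844) + 2417/1275) = 1/((-2*(-⅐) - 7/3844) + 2417/1275) = 1/((2/7 - 7/3844) + 2417/1275) = 1/(7639/26908 + 2417/1275) = 1/(74776361/34307700) = 34307700/74776361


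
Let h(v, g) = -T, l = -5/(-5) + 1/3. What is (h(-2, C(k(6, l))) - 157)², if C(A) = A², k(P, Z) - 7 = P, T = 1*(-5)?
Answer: 23104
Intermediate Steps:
T = -5
l = 4/3 (l = -5*(-⅕) + 1*(⅓) = 1 + ⅓ = 4/3 ≈ 1.3333)
k(P, Z) = 7 + P
h(v, g) = 5 (h(v, g) = -1*(-5) = 5)
(h(-2, C(k(6, l))) - 157)² = (5 - 157)² = (-152)² = 23104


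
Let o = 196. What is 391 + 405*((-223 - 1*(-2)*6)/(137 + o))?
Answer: 4972/37 ≈ 134.38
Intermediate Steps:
391 + 405*((-223 - 1*(-2)*6)/(137 + o)) = 391 + 405*((-223 - 1*(-2)*6)/(137 + 196)) = 391 + 405*((-223 + 2*6)/333) = 391 + 405*((-223 + 12)*(1/333)) = 391 + 405*(-211*1/333) = 391 + 405*(-211/333) = 391 - 9495/37 = 4972/37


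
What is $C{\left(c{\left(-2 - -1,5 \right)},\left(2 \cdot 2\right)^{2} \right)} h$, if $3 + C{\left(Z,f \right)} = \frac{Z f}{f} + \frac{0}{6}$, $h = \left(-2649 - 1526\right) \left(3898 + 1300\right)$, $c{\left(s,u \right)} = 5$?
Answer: $-43403300$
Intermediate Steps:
$h = -21701650$ ($h = \left(-4175\right) 5198 = -21701650$)
$C{\left(Z,f \right)} = -3 + Z$ ($C{\left(Z,f \right)} = -3 + \left(\frac{Z f}{f} + \frac{0}{6}\right) = -3 + \left(Z + 0 \cdot \frac{1}{6}\right) = -3 + \left(Z + 0\right) = -3 + Z$)
$C{\left(c{\left(-2 - -1,5 \right)},\left(2 \cdot 2\right)^{2} \right)} h = \left(-3 + 5\right) \left(-21701650\right) = 2 \left(-21701650\right) = -43403300$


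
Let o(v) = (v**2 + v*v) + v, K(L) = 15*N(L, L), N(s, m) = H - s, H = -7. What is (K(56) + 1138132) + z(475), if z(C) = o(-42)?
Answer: 1140673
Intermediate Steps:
N(s, m) = -7 - s
K(L) = -105 - 15*L (K(L) = 15*(-7 - L) = -105 - 15*L)
o(v) = v + 2*v**2 (o(v) = (v**2 + v**2) + v = 2*v**2 + v = v + 2*v**2)
z(C) = 3486 (z(C) = -42*(1 + 2*(-42)) = -42*(1 - 84) = -42*(-83) = 3486)
(K(56) + 1138132) + z(475) = ((-105 - 15*56) + 1138132) + 3486 = ((-105 - 840) + 1138132) + 3486 = (-945 + 1138132) + 3486 = 1137187 + 3486 = 1140673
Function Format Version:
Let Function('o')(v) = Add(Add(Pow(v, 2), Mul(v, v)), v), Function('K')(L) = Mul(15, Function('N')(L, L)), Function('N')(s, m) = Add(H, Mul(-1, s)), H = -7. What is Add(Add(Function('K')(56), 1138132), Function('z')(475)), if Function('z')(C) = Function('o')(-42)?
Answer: 1140673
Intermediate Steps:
Function('N')(s, m) = Add(-7, Mul(-1, s))
Function('K')(L) = Add(-105, Mul(-15, L)) (Function('K')(L) = Mul(15, Add(-7, Mul(-1, L))) = Add(-105, Mul(-15, L)))
Function('o')(v) = Add(v, Mul(2, Pow(v, 2))) (Function('o')(v) = Add(Add(Pow(v, 2), Pow(v, 2)), v) = Add(Mul(2, Pow(v, 2)), v) = Add(v, Mul(2, Pow(v, 2))))
Function('z')(C) = 3486 (Function('z')(C) = Mul(-42, Add(1, Mul(2, -42))) = Mul(-42, Add(1, -84)) = Mul(-42, -83) = 3486)
Add(Add(Function('K')(56), 1138132), Function('z')(475)) = Add(Add(Add(-105, Mul(-15, 56)), 1138132), 3486) = Add(Add(Add(-105, -840), 1138132), 3486) = Add(Add(-945, 1138132), 3486) = Add(1137187, 3486) = 1140673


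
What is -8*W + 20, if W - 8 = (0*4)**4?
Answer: -44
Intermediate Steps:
W = 8 (W = 8 + (0*4)**4 = 8 + 0**4 = 8 + 0 = 8)
-8*W + 20 = -8*8 + 20 = -64 + 20 = -44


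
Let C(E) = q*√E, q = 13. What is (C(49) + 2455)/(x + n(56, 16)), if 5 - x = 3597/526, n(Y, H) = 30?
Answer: 1339196/14813 ≈ 90.407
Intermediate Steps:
C(E) = 13*√E
x = -967/526 (x = 5 - 3597/526 = -967/526 ≈ -1.8384)
(C(49) + 2455)/(x + n(56, 16)) = (13*√49 + 2455)/(-967/526 + 30) = (13*7 + 2455)/(14813/526) = (91 + 2455)*(526/14813) = 2546*(526/14813) = 1339196/14813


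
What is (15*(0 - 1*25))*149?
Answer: -55875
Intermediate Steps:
(15*(0 - 1*25))*149 = (15*(0 - 25))*149 = (15*(-25))*149 = -375*149 = -55875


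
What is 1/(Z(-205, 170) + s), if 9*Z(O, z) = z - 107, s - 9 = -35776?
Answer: -1/35760 ≈ -2.7964e-5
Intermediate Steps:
s = -35767 (s = 9 - 35776 = -35767)
Z(O, z) = -107/9 + z/9 (Z(O, z) = (z - 107)/9 = (-107 + z)/9 = -107/9 + z/9)
1/(Z(-205, 170) + s) = 1/((-107/9 + (⅑)*170) - 35767) = 1/((-107/9 + 170/9) - 35767) = 1/(7 - 35767) = 1/(-35760) = -1/35760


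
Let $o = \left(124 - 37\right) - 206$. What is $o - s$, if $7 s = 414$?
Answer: $- \frac{1247}{7} \approx -178.14$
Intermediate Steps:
$s = \frac{414}{7}$ ($s = \frac{1}{7} \cdot 414 = \frac{414}{7} \approx 59.143$)
$o = -119$ ($o = \left(124 - 37\right) - 206 = 87 - 206 = -119$)
$o - s = -119 - \frac{414}{7} = - \frac{1247}{7}$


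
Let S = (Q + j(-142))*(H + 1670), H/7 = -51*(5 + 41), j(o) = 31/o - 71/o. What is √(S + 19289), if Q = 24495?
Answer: I*√1821490271831/71 ≈ 19009.0*I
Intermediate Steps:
j(o) = -40/o
H = -16422 (H = 7*(-51*(5 + 41)) = 7*(-51*46) = 7*(-2346) = -16422)
S = -25656162080/71 (S = (24495 - 40/(-142))*(-16422 + 1670) = (24495 - 40*(-1/142))*(-14752) = (24495 + 20/71)*(-14752) = (1739165/71)*(-14752) = -25656162080/71 ≈ -3.6135e+8)
√(S + 19289) = √(-25656162080/71 + 19289) = √(-25654792561/71) = I*√1821490271831/71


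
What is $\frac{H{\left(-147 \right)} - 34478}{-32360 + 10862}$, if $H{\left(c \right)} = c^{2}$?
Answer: $\frac{12869}{21498} \approx 0.59861$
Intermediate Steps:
$\frac{H{\left(-147 \right)} - 34478}{-32360 + 10862} = \frac{\left(-147\right)^{2} - 34478}{-32360 + 10862} = \frac{21609 - 34478}{-21498} = \left(-12869\right) \left(- \frac{1}{21498}\right) = \frac{12869}{21498}$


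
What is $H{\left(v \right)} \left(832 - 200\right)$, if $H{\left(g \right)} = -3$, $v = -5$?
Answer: $-1896$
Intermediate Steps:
$H{\left(v \right)} \left(832 - 200\right) = - 3 \left(832 - 200\right) = \left(-3\right) 632 = -1896$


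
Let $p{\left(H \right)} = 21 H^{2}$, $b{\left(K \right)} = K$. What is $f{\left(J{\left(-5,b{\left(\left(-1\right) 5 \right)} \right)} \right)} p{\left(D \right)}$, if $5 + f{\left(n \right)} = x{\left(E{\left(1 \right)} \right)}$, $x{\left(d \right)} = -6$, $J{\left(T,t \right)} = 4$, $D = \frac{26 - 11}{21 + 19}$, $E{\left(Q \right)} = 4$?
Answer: $- \frac{2079}{64} \approx -32.484$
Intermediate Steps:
$D = \frac{3}{8}$ ($D = \frac{15}{40} = 15 \cdot \frac{1}{40} = \frac{3}{8} \approx 0.375$)
$f{\left(n \right)} = -11$ ($f{\left(n \right)} = -5 - 6 = -11$)
$f{\left(J{\left(-5,b{\left(\left(-1\right) 5 \right)} \right)} \right)} p{\left(D \right)} = - 11 \cdot 21 \left(\frac{3}{8}\right)^{2} = - 11 \cdot 21 \cdot \frac{9}{64} = \left(-11\right) \frac{189}{64} = - \frac{2079}{64}$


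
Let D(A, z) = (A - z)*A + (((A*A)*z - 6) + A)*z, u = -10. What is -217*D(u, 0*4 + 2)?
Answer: -105896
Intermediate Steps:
D(A, z) = A*(A - z) + z*(-6 + A + z*A²) (D(A, z) = A*(A - z) + ((A²*z - 6) + A)*z = A*(A - z) + ((z*A² - 6) + A)*z = A*(A - z) + ((-6 + z*A²) + A)*z = A*(A - z) + (-6 + A + z*A²)*z = A*(A - z) + z*(-6 + A + z*A²))
-217*D(u, 0*4 + 2) = -217*((-10)² - 6*(0*4 + 2) + (-10)²*(0*4 + 2)²) = -217*(100 - 6*(0 + 2) + 100*(0 + 2)²) = -217*(100 - 6*2 + 100*2²) = -217*(100 - 12 + 100*4) = -217*(100 - 12 + 400) = -217*488 = -105896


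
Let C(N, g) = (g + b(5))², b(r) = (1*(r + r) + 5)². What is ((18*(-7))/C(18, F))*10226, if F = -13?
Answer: -322119/11236 ≈ -28.668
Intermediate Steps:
b(r) = (5 + 2*r)² (b(r) = (1*(2*r) + 5)² = (2*r + 5)² = (5 + 2*r)²)
C(N, g) = (225 + g)² (C(N, g) = (g + (5 + 2*5)²)² = (g + (5 + 10)²)² = (g + 15²)² = (g + 225)² = (225 + g)²)
((18*(-7))/C(18, F))*10226 = ((18*(-7))/((225 - 13)²))*10226 = -126/(212²)*10226 = -126/44944*10226 = -126*1/44944*10226 = -63/22472*10226 = -322119/11236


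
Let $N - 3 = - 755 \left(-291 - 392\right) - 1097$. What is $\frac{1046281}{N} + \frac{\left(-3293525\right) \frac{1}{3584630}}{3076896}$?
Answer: $\frac{2307997972657942021}{1135095637981252416} \approx 2.0333$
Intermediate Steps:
$N = 514571$ ($N = 3 - \left(1097 + 755 \left(-291 - 392\right)\right) = 3 - -514568 = 3 + \left(515665 - 1097\right) = 3 + 514568 = 514571$)
$\frac{1046281}{N} + \frac{\left(-3293525\right) \frac{1}{3584630}}{3076896} = \frac{1046281}{514571} + \frac{\left(-3293525\right) \frac{1}{3584630}}{3076896} = 1046281 \cdot \frac{1}{514571} + \left(-3293525\right) \frac{1}{3584630} \cdot \frac{1}{3076896} = \frac{1046281}{514571} - \frac{658705}{2205906741696} = \frac{2307997972657942021}{1135095637981252416}$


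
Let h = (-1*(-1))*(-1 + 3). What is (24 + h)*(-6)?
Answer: -156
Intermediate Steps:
h = 2 (h = 1*2 = 2)
(24 + h)*(-6) = (24 + 2)*(-6) = 26*(-6) = -156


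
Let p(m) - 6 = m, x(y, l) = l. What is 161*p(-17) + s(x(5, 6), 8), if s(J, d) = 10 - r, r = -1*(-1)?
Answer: -1762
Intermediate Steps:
p(m) = 6 + m
r = 1
s(J, d) = 9 (s(J, d) = 10 - 1*1 = 10 - 1 = 9)
161*p(-17) + s(x(5, 6), 8) = 161*(6 - 17) + 9 = 161*(-11) + 9 = -1771 + 9 = -1762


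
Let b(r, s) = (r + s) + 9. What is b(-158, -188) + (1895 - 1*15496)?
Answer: -13938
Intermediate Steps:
b(r, s) = 9 + r + s
b(-158, -188) + (1895 - 1*15496) = (9 - 158 - 188) + (1895 - 1*15496) = -337 + (1895 - 15496) = -337 - 13601 = -13938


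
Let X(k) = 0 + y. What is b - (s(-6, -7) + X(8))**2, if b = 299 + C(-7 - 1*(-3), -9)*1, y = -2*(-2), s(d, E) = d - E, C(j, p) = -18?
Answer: 256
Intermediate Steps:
y = 4
b = 281 (b = 299 - 18*1 = 299 - 18 = 281)
X(k) = 4 (X(k) = 0 + 4 = 4)
b - (s(-6, -7) + X(8))**2 = 281 - ((-6 - 1*(-7)) + 4)**2 = 281 - ((-6 + 7) + 4)**2 = 281 - (1 + 4)**2 = 281 - 1*5**2 = 281 - 1*25 = 281 - 25 = 256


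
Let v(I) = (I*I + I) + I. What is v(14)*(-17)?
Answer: -3808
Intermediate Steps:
v(I) = I² + 2*I (v(I) = (I² + I) + I = (I + I²) + I = I² + 2*I)
v(14)*(-17) = (14*(2 + 14))*(-17) = (14*16)*(-17) = 224*(-17) = -3808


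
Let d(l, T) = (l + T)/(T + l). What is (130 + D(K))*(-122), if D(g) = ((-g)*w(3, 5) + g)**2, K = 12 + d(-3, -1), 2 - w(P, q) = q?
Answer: -345748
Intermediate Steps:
w(P, q) = 2 - q
d(l, T) = 1 (d(l, T) = (T + l)/(T + l) = 1)
K = 13 (K = 12 + 1 = 13)
D(g) = 16*g**2 (D(g) = ((-g)*(2 - 1*5) + g)**2 = ((-g)*(2 - 5) + g)**2 = (-g*(-3) + g)**2 = (3*g + g)**2 = (4*g)**2 = 16*g**2)
(130 + D(K))*(-122) = (130 + 16*13**2)*(-122) = (130 + 16*169)*(-122) = (130 + 2704)*(-122) = 2834*(-122) = -345748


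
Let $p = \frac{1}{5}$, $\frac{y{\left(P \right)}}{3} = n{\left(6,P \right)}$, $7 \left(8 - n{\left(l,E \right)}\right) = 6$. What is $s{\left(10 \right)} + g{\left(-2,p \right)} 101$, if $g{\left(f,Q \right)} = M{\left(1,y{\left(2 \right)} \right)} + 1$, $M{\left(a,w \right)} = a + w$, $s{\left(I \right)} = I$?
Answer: $\frac{16634}{7} \approx 2376.3$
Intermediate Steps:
$n{\left(l,E \right)} = \frac{50}{7}$ ($n{\left(l,E \right)} = 8 - \frac{6}{7} = \frac{50}{7}$)
$y{\left(P \right)} = \frac{150}{7}$ ($y{\left(P \right)} = 3 \cdot \frac{50}{7} = \frac{150}{7}$)
$p = \frac{1}{5} \approx 0.2$
$g{\left(f,Q \right)} = \frac{164}{7}$ ($g{\left(f,Q \right)} = \left(1 + \frac{150}{7}\right) + 1 = \frac{157}{7} + 1 = \frac{164}{7}$)
$s{\left(10 \right)} + g{\left(-2,p \right)} 101 = 10 + \frac{164}{7} \cdot 101 = 10 + \frac{16564}{7} = \frac{16634}{7}$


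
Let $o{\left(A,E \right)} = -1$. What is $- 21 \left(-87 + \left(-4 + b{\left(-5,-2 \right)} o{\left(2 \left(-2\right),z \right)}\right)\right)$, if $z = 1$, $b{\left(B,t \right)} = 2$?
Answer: $1953$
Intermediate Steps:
$- 21 \left(-87 + \left(-4 + b{\left(-5,-2 \right)} o{\left(2 \left(-2\right),z \right)}\right)\right) = - 21 \left(-87 + \left(-4 + 2 \left(-1\right)\right)\right) = - 21 \left(-87 - 6\right) = \left(-21\right) \left(-93\right) = 1953$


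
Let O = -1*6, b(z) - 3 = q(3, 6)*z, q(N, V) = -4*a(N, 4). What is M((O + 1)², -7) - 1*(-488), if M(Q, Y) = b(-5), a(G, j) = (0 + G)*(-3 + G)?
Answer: 491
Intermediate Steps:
a(G, j) = G*(-3 + G)
q(N, V) = -4*N*(-3 + N)
b(z) = 3 (b(z) = 3 + (4*3*(3 - 1*3))*z = 3 + (4*3*(3 - 3))*z = 3 + (4*3*0)*z = 3 + 0*z = 3 + 0 = 3)
O = -6
M(Q, Y) = 3
M((O + 1)², -7) - 1*(-488) = 3 - 1*(-488) = 3 + 488 = 491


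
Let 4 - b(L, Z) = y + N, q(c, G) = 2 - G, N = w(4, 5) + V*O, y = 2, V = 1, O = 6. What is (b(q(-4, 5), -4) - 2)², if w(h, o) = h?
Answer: 100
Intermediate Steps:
N = 10 (N = 4 + 1*6 = 4 + 6 = 10)
b(L, Z) = -8 (b(L, Z) = 4 - (2 + 10) = 4 - 1*12 = 4 - 12 = -8)
(b(q(-4, 5), -4) - 2)² = (-8 - 2)² = (-10)² = 100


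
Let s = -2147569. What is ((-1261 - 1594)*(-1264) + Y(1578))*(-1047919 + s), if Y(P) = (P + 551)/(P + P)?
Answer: -9098451029077528/789 ≈ -1.1532e+13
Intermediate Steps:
Y(P) = (551 + P)/(2*P) (Y(P) = (551 + P)/((2*P)) = (551 + P)*(1/(2*P)) = (551 + P)/(2*P))
((-1261 - 1594)*(-1264) + Y(1578))*(-1047919 + s) = ((-1261 - 1594)*(-1264) + (1/2)*(551 + 1578)/1578)*(-1047919 - 2147569) = (-2855*(-1264) + (1/2)*(1/1578)*2129)*(-3195488) = (3608720 + 2129/3156)*(-3195488) = (11389122449/3156)*(-3195488) = -9098451029077528/789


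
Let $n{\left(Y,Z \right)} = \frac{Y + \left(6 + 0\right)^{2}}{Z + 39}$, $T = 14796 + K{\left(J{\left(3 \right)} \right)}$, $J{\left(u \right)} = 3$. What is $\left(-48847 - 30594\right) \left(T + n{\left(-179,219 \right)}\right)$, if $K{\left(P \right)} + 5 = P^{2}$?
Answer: $- \frac{303326154337}{258} \approx -1.1757 \cdot 10^{9}$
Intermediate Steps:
$K{\left(P \right)} = -5 + P^{2}$
$T = 14800$ ($T = 14796 - \left(5 - 3^{2}\right) = 14796 + \left(-5 + 9\right) = 14796 + 4 = 14800$)
$n{\left(Y,Z \right)} = \frac{36 + Y}{39 + Z}$ ($n{\left(Y,Z \right)} = \frac{Y + 6^{2}}{39 + Z} = \frac{Y + 36}{39 + Z} = \frac{36 + Y}{39 + Z}$)
$\left(-48847 - 30594\right) \left(T + n{\left(-179,219 \right)}\right) = \left(-48847 - 30594\right) \left(14800 + \frac{36 - 179}{39 + 219}\right) = - 79441 \left(14800 + \frac{1}{258} \left(-143\right)\right) = - 79441 \left(14800 - \frac{143}{258}\right) = \left(-79441\right) \frac{3818257}{258} = - \frac{303326154337}{258}$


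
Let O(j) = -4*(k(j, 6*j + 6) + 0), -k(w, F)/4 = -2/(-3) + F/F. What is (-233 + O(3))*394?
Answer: -243886/3 ≈ -81295.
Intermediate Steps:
k(w, F) = -20/3 (k(w, F) = -4*(-2/(-3) + F/F) = -4*(-2*(-⅓) + 1) = -4*(⅔ + 1) = -4*5/3 = -20/3)
O(j) = 80/3 (O(j) = -4*(-20/3 + 0) = -4*(-20/3) = 80/3)
(-233 + O(3))*394 = (-233 + 80/3)*394 = -619/3*394 = -243886/3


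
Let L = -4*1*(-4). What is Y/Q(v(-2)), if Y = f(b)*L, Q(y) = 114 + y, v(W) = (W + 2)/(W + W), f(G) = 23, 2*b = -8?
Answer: 184/57 ≈ 3.2281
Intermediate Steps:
b = -4 (b = (½)*(-8) = -4)
v(W) = (2 + W)/(2*W) (v(W) = (2 + W)/((2*W)) = (2 + W)*(1/(2*W)) = (2 + W)/(2*W))
L = 16 (L = -4*(-4) = 16)
Y = 368 (Y = 23*16 = 368)
Y/Q(v(-2)) = 368/(114 + (½)*(2 - 2)/(-2)) = 368/(114 + (½)*(-½)*0) = 368/(114 + 0) = 368/114 = 368*(1/114) = 184/57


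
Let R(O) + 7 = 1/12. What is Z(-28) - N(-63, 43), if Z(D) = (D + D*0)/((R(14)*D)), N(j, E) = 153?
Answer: -12711/83 ≈ -153.14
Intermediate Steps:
R(O) = -83/12 (R(O) = -7 + 1/12 = -83/12)
Z(D) = -12/83 (Z(D) = (D + D*0)/((-83*D/12)) = (D + 0)*(-12/(83*D)) = D*(-12/(83*D)) = -12/83)
Z(-28) - N(-63, 43) = -12/83 - 1*153 = -12/83 - 153 = -12711/83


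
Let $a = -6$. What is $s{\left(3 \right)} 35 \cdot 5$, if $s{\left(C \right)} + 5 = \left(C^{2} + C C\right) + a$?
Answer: $1225$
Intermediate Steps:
$s{\left(C \right)} = -11 + 2 C^{2}$ ($s{\left(C \right)} = -5 - \left(6 - C^{2} - C C\right) = -5 + \left(\left(C^{2} + C^{2}\right) - 6\right) = -5 + \left(2 C^{2} - 6\right) = -5 + \left(-6 + 2 C^{2}\right) = -11 + 2 C^{2}$)
$s{\left(3 \right)} 35 \cdot 5 = \left(-11 + 2 \cdot 3^{2}\right) 35 \cdot 5 = \left(-11 + 2 \cdot 9\right) 35 \cdot 5 = \left(-11 + 18\right) 35 \cdot 5 = 7 \cdot 35 \cdot 5 = 245 \cdot 5 = 1225$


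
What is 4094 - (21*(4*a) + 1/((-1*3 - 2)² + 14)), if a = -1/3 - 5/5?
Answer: 164033/39 ≈ 4206.0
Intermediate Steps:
a = -4/3 (a = -1*⅓ - 5*⅕ = -⅓ - 1 = -4/3 ≈ -1.3333)
4094 - (21*(4*a) + 1/((-1*3 - 2)² + 14)) = 4094 - (21*(4*(-4/3)) + 1/((-1*3 - 2)² + 14)) = 4094 - (21*(-16/3) + 1/((-3 - 2)² + 14)) = 4094 - (-112 + 1/((-5)² + 14)) = 4094 - (-112 + 1/(25 + 14)) = 4094 - (-112 + 1/39) = 4094 - 1*(-4367/39) = 4094 + 4367/39 = 164033/39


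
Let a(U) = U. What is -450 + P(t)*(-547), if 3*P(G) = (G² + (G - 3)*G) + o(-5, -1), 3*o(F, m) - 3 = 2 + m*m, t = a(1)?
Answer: -1897/3 ≈ -632.33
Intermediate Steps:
t = 1
o(F, m) = 5/3 + m²/3 (o(F, m) = 1 + (2 + m*m)/3 = 1 + (2 + m²)/3 = 1 + (⅔ + m²/3) = 5/3 + m²/3)
P(G) = ⅔ + G²/3 + G*(-3 + G)/3 (P(G) = ((G² + (G - 3)*G) + (5/3 + (⅓)*(-1)²))/3 = ((G² + (-3 + G)*G) + (5/3 + (⅓)*1))/3 = ((G² + G*(-3 + G)) + (5/3 + ⅓))/3 = ((G² + G*(-3 + G)) + 2)/3 = (2 + G² + G*(-3 + G))/3 = ⅔ + G²/3 + G*(-3 + G)/3)
-450 + P(t)*(-547) = -450 + (⅔ - 1*1 + (⅔)*1²)*(-547) = -450 + (⅔ - 1 + (⅔)*1)*(-547) = -450 + (⅔ - 1 + ⅔)*(-547) = -450 + (⅓)*(-547) = -450 - 547/3 = -1897/3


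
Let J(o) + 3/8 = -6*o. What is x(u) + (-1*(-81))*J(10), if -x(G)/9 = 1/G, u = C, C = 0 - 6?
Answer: -39111/8 ≈ -4888.9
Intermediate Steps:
C = -6
J(o) = -3/8 - 6*o
u = -6
x(G) = -9/G
x(u) + (-1*(-81))*J(10) = -9/(-6) + (-1*(-81))*(-3/8 - 6*10) = -9*(-⅙) + 81*(-3/8 - 60) = 3/2 + 81*(-483/8) = 3/2 - 39123/8 = -39111/8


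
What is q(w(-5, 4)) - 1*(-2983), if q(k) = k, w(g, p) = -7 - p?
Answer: 2972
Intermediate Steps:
q(w(-5, 4)) - 1*(-2983) = (-7 - 1*4) - 1*(-2983) = (-7 - 4) + 2983 = -11 + 2983 = 2972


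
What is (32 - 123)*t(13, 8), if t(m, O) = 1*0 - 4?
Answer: 364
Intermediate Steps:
t(m, O) = -4 (t(m, O) = 0 - 4 = -4)
(32 - 123)*t(13, 8) = (32 - 123)*(-4) = -91*(-4) = 364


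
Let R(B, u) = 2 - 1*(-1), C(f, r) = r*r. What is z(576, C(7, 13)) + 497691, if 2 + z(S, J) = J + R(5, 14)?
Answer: 497861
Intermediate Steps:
C(f, r) = r²
R(B, u) = 3 (R(B, u) = 2 + 1 = 3)
z(S, J) = 1 + J (z(S, J) = -2 + (J + 3) = -2 + (3 + J) = 1 + J)
z(576, C(7, 13)) + 497691 = (1 + 13²) + 497691 = (1 + 169) + 497691 = 170 + 497691 = 497861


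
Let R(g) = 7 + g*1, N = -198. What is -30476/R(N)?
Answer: 30476/191 ≈ 159.56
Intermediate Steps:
R(g) = 7 + g
-30476/R(N) = -30476/(7 - 198) = -30476/(-191) = -30476*(-1/191) = 30476/191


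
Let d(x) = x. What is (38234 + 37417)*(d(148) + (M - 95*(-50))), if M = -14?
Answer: 369479484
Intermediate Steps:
(38234 + 37417)*(d(148) + (M - 95*(-50))) = (38234 + 37417)*(148 + (-14 - 95*(-50))) = 75651*(148 + (-14 + 4750)) = 75651*(148 + 4736) = 75651*4884 = 369479484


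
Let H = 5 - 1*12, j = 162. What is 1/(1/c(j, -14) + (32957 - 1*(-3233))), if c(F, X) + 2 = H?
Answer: 9/325709 ≈ 2.7632e-5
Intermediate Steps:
H = -7 (H = 5 - 12 = -7)
c(F, X) = -9 (c(F, X) = -2 - 7 = -9)
1/(1/c(j, -14) + (32957 - 1*(-3233))) = 1/(1/(-9) + (32957 - 1*(-3233))) = 1/(-⅑ + (32957 + 3233)) = 1/(-⅑ + 36190) = 1/(325709/9) = 9/325709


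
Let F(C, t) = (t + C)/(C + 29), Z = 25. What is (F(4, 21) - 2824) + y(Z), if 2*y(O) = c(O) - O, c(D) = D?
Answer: -93167/33 ≈ -2823.2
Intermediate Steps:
y(O) = 0 (y(O) = (O - O)/2 = (½)*0 = 0)
F(C, t) = (C + t)/(29 + C)
(F(4, 21) - 2824) + y(Z) = ((4 + 21)/(29 + 4) - 2824) + 0 = (25/33 - 2824) + 0 = -93167/33 + 0 = -93167/33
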